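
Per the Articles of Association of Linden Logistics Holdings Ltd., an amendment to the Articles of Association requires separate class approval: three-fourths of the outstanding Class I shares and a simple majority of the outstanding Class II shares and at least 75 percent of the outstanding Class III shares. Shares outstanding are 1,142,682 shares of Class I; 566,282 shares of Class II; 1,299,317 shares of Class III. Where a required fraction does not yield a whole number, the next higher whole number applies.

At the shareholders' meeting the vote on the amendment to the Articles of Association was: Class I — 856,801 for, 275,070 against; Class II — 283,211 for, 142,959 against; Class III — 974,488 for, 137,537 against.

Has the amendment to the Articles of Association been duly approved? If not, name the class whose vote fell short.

Class I: 3/4 of 1142682 = 857011.50, rounded up to 857012; 857,012 required, 856,801 in favor — not approved.
Class II: a majority of 566282 is 283142; 283,142 required, 283,211 in favor — approved.
Class III: 3/4 of 1299317 = 974487.75, rounded up to 974488; 974,488 required, 974,488 in favor — approved.

Not approved — the Class I shares did not give the required vote.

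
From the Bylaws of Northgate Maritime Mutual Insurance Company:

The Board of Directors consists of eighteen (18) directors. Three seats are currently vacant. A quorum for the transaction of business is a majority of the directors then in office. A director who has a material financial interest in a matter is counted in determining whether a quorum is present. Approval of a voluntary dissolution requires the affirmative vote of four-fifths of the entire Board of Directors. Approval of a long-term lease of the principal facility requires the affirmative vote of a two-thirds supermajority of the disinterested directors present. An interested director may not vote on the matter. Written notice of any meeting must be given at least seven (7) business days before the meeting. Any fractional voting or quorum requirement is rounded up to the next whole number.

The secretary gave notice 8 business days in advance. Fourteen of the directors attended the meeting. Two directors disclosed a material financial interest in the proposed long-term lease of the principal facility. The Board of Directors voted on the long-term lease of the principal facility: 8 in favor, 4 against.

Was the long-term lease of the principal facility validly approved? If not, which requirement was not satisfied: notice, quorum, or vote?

Notice: 8 business days given; 7 required (8 ≥ 7). Satisfied.
Quorum: 14 present (interested directors count toward quorum); quorum is 8. Satisfied.
Vote: the long-term lease of the principal facility requires two-thirds of the disinterested directors present (14 − 2 = 12). 2/3 of 12 = 8, so 8 affirmative votes are needed; 8 voted in favor. Satisfied.

Valid — all requirements satisfied.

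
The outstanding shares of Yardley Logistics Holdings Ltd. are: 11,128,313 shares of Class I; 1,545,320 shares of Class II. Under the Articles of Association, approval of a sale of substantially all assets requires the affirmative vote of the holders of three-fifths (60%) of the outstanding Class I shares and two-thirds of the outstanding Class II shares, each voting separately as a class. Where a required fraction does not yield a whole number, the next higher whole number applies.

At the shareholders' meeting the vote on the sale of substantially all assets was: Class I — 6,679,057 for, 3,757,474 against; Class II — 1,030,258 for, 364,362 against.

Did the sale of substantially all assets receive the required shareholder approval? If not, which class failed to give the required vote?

Approved — every class gave the required vote.

Class I: 3/5 of 11128313 = 6676987.80, rounded up to 6676988; 6,676,988 required, 6,679,057 in favor — approved.
Class II: 2/3 of 1545320 = 1030213.33, rounded up to 1030214; 1,030,214 required, 1,030,258 in favor — approved.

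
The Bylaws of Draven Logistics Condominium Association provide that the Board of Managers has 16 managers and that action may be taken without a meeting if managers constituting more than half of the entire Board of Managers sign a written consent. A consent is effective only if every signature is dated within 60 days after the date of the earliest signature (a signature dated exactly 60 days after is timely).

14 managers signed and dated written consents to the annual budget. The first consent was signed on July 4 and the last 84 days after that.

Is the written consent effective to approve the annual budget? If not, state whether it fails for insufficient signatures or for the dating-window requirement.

Not effective — dating-window requirement not satisfied.

Signatures required: more than half of 16 — a majority of 16 is 9, so 9 needed; 14 signed. Sufficient.
Dating window: the latest signature is 84 days after the earliest; the limit is 60 days. Outside the window.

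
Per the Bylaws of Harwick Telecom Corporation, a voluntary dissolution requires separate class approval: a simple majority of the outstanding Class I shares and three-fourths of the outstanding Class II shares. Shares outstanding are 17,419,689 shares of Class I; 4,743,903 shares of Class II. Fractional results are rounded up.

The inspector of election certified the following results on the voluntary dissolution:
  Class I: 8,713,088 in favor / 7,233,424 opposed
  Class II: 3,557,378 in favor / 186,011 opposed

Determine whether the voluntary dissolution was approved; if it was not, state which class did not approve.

Class I: a majority of 17419689 is 8709845; 8,709,845 required, 8,713,088 in favor — approved.
Class II: 3/4 of 4743903 = 3557927.25, rounded up to 3557928; 3,557,928 required, 3,557,378 in favor — not approved.

Not approved — the Class II shares did not give the required vote.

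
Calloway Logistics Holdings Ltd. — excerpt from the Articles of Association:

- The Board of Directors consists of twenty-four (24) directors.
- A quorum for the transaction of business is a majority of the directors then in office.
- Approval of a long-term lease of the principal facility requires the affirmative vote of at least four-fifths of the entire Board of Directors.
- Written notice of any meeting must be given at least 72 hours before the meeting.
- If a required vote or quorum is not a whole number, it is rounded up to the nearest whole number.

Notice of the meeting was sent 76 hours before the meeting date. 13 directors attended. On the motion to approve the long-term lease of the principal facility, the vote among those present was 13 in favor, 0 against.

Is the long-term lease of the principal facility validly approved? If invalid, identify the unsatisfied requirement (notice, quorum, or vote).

Invalid — vote requirement not satisfied.

Notice: 76 hours given; 72 required (76 ≥ 72). Satisfied.
Quorum: 13 present; quorum is 13. Satisfied.
Vote: the long-term lease of the principal facility requires four-fifths of the entire Board of Directors (24). 4/5 of 24 = 19.20, rounded up to 20, so 20 affirmative votes are needed; 13 voted in favor. Not satisfied.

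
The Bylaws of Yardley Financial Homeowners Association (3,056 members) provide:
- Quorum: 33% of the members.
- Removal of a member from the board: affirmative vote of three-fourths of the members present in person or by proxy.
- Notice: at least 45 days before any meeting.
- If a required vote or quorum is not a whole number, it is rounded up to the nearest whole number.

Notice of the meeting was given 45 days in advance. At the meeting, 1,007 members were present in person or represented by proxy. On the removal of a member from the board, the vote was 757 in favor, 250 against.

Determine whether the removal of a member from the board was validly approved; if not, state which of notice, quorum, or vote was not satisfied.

Invalid — quorum requirement not satisfied.

Notice: 45 days given; 45 required. Satisfied.
Quorum: 33% of 3,056 = 1,008.48, rounded up to 1,009; 1,007 present. Not satisfied.
Vote: requires three-fourths of those present (1,007); 3/4 of 1007 = 755.25, rounded up to 756, so 756 needed; 757 in favor. Satisfied.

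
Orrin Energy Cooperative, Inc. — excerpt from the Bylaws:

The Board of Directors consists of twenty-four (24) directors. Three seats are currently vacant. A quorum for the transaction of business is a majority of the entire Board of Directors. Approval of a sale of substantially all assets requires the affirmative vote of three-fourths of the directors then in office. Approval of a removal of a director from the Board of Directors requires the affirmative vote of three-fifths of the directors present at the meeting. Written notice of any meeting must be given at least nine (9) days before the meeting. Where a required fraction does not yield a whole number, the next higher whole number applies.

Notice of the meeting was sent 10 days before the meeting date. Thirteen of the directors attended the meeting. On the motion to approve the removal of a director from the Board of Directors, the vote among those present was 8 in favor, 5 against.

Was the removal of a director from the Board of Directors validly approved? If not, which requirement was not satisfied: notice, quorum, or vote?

Valid — all requirements satisfied.

Notice: 10 days given; 9 required (10 ≥ 9). Satisfied.
Quorum: 13 present; quorum is 13. Satisfied.
Vote: the removal of a director from the Board of Directors requires three-fifths of the directors present (13). 3/5 of 13 = 7.80, rounded up to 8, so 8 affirmative votes are needed; 8 voted in favor. Satisfied.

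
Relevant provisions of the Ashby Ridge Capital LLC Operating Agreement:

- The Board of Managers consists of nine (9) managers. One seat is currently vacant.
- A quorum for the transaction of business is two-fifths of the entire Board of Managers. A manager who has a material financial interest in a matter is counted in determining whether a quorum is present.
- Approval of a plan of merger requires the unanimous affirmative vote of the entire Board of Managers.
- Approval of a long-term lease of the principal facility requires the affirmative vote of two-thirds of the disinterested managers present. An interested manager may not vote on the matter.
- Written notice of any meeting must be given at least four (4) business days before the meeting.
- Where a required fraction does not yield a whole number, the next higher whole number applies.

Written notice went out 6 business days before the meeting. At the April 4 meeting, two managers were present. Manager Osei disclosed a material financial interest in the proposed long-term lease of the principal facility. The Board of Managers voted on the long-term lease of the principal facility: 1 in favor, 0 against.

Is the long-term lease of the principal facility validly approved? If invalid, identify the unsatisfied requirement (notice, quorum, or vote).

Invalid — quorum requirement not satisfied.

Notice: 6 business days given; 4 required (6 ≥ 4). Satisfied.
Quorum: 2 present (interested managers count toward quorum); quorum is 4. Not satisfied.
Vote: the long-term lease of the principal facility requires two-thirds of the disinterested managers present (2 − 1 = 1). 2/3 of 1 = 0.67, rounded up to 1, so 1 affirmative vote is needed; 1 voted in favor. Satisfied. (Moot — without a quorum no business can be validly transacted.)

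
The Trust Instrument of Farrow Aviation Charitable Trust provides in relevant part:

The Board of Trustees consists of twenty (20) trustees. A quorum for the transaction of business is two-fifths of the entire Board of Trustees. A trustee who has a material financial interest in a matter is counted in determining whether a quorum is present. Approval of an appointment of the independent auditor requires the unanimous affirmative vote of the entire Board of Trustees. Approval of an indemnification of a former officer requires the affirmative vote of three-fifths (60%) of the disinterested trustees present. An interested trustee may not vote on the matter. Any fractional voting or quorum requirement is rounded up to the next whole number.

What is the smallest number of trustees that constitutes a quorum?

2/5 of 20 = 8.

8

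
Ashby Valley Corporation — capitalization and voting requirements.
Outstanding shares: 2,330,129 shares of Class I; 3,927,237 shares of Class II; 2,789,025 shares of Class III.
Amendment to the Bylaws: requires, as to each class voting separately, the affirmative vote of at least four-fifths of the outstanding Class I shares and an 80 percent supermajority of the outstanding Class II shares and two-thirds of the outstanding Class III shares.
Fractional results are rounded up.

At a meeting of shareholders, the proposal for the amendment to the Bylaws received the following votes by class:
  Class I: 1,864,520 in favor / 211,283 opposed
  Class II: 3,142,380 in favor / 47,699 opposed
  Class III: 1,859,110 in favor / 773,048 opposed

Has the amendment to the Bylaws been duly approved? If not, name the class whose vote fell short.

Class I: 4/5 of 2330129 = 1864103.20, rounded up to 1864104; 1,864,104 required, 1,864,520 in favor — approved.
Class II: 4/5 of 3927237 = 3141789.60, rounded up to 3141790; 3,141,790 required, 3,142,380 in favor — approved.
Class III: 2/3 of 2789025 = 1859350; 1,859,350 required, 1,859,110 in favor — not approved.

Not approved — the Class III shares did not give the required vote.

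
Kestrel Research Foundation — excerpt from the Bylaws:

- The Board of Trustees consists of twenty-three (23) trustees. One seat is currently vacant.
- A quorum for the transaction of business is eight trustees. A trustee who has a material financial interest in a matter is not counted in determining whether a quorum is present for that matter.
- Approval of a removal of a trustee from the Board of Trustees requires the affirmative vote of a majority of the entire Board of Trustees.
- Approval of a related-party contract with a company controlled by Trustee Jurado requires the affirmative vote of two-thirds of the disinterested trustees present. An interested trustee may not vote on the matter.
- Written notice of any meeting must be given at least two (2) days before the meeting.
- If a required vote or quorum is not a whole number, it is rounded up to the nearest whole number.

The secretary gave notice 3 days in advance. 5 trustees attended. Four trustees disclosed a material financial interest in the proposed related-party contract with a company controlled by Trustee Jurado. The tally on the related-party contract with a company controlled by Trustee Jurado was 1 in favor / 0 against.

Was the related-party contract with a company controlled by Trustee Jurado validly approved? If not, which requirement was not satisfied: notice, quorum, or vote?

Invalid — quorum requirement not satisfied.

Notice: 3 days given; 2 required (3 ≥ 2). Satisfied.
Quorum: 5 present, but the 4 interested trustees do not count, leaving 1. Quorum is 8. Not satisfied.
Vote: the related-party contract with a company controlled by Trustee Jurado requires two-thirds of the disinterested trustees present (5 − 4 = 1). 2/3 of 1 = 0.67, rounded up to 1, so 1 affirmative vote is needed; 1 voted in favor. Satisfied. (Moot — without a quorum no business can be validly transacted.)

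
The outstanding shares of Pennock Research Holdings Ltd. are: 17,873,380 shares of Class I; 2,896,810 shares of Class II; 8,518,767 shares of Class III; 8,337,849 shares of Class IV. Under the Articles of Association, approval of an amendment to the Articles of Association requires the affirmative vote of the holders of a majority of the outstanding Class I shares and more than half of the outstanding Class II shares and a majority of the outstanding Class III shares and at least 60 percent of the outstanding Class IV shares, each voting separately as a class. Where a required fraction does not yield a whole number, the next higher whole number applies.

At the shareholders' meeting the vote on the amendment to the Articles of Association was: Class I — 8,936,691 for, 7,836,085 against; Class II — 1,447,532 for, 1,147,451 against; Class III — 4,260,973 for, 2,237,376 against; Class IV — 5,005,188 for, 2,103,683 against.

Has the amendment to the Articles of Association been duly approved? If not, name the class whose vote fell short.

Not approved — the Class II shares did not give the required vote.

Class I: a majority of 17873380 is 8936691; 8,936,691 required, 8,936,691 in favor — approved.
Class II: a majority of 2896810 is 1448406; 1,448,406 required, 1,447,532 in favor — not approved.
Class III: a majority of 8518767 is 4259384; 4,259,384 required, 4,260,973 in favor — approved.
Class IV: 3/5 of 8337849 = 5002709.40, rounded up to 5002710; 5,002,710 required, 5,005,188 in favor — approved.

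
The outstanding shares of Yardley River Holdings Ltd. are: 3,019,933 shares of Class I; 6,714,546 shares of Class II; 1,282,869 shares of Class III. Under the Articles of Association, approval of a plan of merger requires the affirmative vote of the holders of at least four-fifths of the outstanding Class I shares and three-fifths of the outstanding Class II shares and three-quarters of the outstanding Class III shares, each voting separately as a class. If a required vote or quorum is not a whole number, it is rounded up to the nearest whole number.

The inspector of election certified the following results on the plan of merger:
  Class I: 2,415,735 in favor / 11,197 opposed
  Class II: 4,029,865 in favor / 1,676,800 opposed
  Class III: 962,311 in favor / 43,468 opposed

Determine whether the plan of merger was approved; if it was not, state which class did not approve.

Class I: 4/5 of 3019933 = 2415946.40, rounded up to 2415947; 2,415,947 required, 2,415,735 in favor — not approved.
Class II: 3/5 of 6714546 = 4028727.60, rounded up to 4028728; 4,028,728 required, 4,029,865 in favor — approved.
Class III: 3/4 of 1282869 = 962151.75, rounded up to 962152; 962,152 required, 962,311 in favor — approved.

Not approved — the Class I shares did not give the required vote.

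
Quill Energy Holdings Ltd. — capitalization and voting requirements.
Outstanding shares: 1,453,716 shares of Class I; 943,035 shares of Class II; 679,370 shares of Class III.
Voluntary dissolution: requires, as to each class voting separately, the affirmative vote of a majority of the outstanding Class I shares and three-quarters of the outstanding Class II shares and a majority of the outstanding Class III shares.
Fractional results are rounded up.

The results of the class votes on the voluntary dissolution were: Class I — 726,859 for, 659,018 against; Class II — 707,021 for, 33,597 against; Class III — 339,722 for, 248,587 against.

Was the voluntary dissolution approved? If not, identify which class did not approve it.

Class I: a majority of 1453716 is 726859; 726,859 required, 726,859 in favor — approved.
Class II: 3/4 of 943035 = 707276.25, rounded up to 707277; 707,277 required, 707,021 in favor — not approved.
Class III: a majority of 679370 is 339686; 339,686 required, 339,722 in favor — approved.

Not approved — the Class II shares did not give the required vote.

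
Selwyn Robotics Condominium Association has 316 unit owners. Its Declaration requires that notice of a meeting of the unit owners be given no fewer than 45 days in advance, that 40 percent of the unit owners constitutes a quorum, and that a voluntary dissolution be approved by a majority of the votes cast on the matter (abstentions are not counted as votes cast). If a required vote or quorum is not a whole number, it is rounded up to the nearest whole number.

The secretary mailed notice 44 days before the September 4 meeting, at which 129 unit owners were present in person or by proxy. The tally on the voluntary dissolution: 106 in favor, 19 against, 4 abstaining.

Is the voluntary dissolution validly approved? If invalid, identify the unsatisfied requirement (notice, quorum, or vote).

Invalid — notice requirement not satisfied.

Notice: 44 days given; 45 required. Not satisfied.
Quorum: 40% of 316 = 126.40, rounded up to 127; 129 present. Satisfied.
Vote: requires a majority of the votes cast (129 − 4 abstaining = 125); a majority of 125 is 63, so 63 needed; 106 in favor. Satisfied.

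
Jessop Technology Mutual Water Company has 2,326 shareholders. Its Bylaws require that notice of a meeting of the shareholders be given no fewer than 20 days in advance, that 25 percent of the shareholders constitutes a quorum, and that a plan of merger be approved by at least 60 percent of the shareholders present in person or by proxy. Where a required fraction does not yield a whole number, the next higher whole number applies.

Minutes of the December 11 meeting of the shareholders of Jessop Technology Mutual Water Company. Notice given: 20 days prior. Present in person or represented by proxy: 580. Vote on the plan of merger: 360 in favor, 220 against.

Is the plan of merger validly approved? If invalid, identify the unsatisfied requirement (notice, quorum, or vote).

Invalid — quorum requirement not satisfied.

Notice: 20 days given; 20 required. Satisfied.
Quorum: 25% of 2,326 = 581.50, rounded up to 582; 580 present. Not satisfied.
Vote: requires three-fifths of those present (580); 3/5 of 580 = 348, so 348 needed; 360 in favor. Satisfied.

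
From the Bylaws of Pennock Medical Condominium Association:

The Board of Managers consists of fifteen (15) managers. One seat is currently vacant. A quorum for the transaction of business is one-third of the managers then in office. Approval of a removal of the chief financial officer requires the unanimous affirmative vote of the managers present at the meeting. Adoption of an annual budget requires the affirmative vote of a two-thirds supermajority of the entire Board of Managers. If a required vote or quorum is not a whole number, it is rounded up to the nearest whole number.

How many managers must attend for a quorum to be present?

5

1/3 of 14 = 4.67, rounded up to 5.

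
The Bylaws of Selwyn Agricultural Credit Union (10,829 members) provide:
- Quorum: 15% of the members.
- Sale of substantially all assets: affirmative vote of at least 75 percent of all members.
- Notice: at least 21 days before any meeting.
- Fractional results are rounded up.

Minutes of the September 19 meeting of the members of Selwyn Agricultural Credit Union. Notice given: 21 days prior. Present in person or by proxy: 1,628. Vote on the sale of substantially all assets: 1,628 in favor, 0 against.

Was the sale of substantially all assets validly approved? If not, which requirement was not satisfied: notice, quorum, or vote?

Notice: 21 days given; 21 required. Satisfied.
Quorum: 15% of 10,829 = 1,624.35, rounded up to 1,625; 1,628 present. Satisfied.
Vote: requires three-fourths of all members (10,829); 3/4 of 10829 = 8121.75, rounded up to 8122, so 8,122 needed; 1,628 in favor. Not satisfied.

Invalid — vote requirement not satisfied.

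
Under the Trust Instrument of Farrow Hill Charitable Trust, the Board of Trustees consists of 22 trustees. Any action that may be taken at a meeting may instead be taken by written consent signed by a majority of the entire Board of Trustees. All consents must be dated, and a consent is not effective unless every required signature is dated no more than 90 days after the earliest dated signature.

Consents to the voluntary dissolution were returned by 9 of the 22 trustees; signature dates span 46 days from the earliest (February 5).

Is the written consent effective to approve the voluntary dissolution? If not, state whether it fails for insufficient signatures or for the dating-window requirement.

Not effective — insufficient signatures.

Signatures required: a majority of 22 — a majority of 22 is 12, so 12 needed; 9 signed. Insufficient.
Dating window: the latest signature is 46 days after the earliest; the limit is 90 days. Within the window.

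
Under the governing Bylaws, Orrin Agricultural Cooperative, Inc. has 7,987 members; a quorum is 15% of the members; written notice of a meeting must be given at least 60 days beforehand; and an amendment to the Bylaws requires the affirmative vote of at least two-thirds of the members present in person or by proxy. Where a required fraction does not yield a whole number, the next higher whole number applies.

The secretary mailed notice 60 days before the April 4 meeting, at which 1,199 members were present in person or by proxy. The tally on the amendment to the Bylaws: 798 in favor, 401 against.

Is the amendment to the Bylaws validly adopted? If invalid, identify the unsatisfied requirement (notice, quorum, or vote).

Invalid — vote requirement not satisfied.

Notice: 60 days given; 60 required. Satisfied.
Quorum: 15% of 7,987 = 1,198.05, rounded up to 1,199; 1,199 present. Satisfied.
Vote: requires two-thirds of those present (1,199); 2/3 of 1199 = 799.33, rounded up to 800, so 800 needed; 798 in favor. Not satisfied.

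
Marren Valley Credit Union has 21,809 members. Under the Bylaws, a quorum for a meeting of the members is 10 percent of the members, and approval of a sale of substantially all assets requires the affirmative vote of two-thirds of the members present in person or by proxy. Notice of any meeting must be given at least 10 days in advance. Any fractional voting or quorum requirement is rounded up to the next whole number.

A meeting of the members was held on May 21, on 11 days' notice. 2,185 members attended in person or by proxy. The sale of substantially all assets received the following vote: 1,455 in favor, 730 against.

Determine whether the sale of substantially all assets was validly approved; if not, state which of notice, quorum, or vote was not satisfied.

Notice: 11 days given; 10 required. Satisfied.
Quorum: 10% of 21,809 = 2,180.90, rounded up to 2,181; 2,185 present. Satisfied.
Vote: requires two-thirds of those present (2,185); 2/3 of 2185 = 1456.67, rounded up to 1457, so 1,457 needed; 1,455 in favor. Not satisfied.

Invalid — vote requirement not satisfied.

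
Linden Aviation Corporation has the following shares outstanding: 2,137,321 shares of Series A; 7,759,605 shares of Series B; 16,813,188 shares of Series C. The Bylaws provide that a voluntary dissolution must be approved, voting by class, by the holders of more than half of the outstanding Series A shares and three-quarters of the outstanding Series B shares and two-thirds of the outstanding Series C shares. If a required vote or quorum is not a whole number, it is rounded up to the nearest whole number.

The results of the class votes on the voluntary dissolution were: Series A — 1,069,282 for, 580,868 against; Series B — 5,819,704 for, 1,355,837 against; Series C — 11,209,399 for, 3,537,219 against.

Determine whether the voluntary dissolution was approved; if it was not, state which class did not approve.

Series A: a majority of 2137321 is 1068661; 1,068,661 required, 1,069,282 in favor — approved.
Series B: 3/4 of 7759605 = 5819703.75, rounded up to 5819704; 5,819,704 required, 5,819,704 in favor — approved.
Series C: 2/3 of 16813188 = 11208792; 11,208,792 required, 11,209,399 in favor — approved.

Approved — every class gave the required vote.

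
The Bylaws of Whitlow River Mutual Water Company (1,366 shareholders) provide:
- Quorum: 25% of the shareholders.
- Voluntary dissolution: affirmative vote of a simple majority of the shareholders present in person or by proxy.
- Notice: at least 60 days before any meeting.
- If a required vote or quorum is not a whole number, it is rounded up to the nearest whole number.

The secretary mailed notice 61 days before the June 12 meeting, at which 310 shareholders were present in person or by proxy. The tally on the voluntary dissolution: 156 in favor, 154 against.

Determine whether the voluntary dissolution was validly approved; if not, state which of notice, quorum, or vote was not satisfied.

Invalid — quorum requirement not satisfied.

Notice: 61 days given; 60 required. Satisfied.
Quorum: 25% of 1,366 = 341.50, rounded up to 342; 310 present. Not satisfied.
Vote: requires a majority of those present (310); a majority of 310 is 156, so 156 needed; 156 in favor. Satisfied.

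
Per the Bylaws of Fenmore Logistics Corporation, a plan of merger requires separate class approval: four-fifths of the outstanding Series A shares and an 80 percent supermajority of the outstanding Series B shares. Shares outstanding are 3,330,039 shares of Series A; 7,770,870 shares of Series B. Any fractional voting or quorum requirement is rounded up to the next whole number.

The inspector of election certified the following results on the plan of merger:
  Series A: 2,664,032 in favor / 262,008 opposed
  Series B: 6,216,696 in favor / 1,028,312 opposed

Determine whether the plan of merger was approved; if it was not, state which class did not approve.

Series A: 4/5 of 3330039 = 2664031.20, rounded up to 2664032; 2,664,032 required, 2,664,032 in favor — approved.
Series B: 4/5 of 7770870 = 6216696; 6,216,696 required, 6,216,696 in favor — approved.

Approved — every class gave the required vote.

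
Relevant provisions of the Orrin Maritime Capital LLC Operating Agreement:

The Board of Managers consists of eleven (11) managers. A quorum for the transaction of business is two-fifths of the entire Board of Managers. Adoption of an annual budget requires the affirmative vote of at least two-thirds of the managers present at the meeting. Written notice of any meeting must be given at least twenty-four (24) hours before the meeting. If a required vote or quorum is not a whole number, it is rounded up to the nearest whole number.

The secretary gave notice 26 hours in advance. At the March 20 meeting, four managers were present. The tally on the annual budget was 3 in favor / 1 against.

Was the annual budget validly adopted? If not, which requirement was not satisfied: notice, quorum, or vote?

Invalid — quorum requirement not satisfied.

Notice: 26 hours given; 24 required (26 ≥ 24). Satisfied.
Quorum: 4 present; quorum is 5. Not satisfied.
Vote: the annual budget requires two-thirds of the managers present (4). 2/3 of 4 = 2.67, rounded up to 3, so 3 affirmative votes are needed; 3 voted in favor. Satisfied. (Moot — without a quorum no business can be validly transacted.)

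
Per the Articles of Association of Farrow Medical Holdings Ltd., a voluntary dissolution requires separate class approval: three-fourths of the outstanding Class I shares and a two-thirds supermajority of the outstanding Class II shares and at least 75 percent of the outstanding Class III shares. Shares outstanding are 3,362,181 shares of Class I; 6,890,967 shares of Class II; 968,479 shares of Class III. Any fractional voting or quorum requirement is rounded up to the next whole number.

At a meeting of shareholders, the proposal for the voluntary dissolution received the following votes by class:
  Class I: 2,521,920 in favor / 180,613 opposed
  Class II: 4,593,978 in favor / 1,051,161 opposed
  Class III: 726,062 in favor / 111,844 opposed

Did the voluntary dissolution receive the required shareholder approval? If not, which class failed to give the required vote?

Class I: 3/4 of 3362181 = 2521635.75, rounded up to 2521636; 2,521,636 required, 2,521,920 in favor — approved.
Class II: 2/3 of 6890967 = 4593978; 4,593,978 required, 4,593,978 in favor — approved.
Class III: 3/4 of 968479 = 726359.25, rounded up to 726360; 726,360 required, 726,062 in favor — not approved.

Not approved — the Class III shares did not give the required vote.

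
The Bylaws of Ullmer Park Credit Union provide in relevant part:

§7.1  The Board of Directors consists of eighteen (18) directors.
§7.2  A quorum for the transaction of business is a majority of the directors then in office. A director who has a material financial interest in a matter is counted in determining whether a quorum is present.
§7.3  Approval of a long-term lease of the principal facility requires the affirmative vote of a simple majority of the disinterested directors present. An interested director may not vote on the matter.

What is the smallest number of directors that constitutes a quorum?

10

A majority of 18 is 10.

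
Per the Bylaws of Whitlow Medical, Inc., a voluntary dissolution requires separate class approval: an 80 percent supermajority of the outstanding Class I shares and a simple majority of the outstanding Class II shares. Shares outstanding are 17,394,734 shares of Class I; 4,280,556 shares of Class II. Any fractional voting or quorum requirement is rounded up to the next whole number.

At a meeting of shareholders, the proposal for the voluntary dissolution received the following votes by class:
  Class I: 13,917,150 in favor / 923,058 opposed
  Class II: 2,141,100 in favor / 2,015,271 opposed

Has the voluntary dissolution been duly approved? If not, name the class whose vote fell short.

Class I: 4/5 of 17394734 = 13915787.20, rounded up to 13915788; 13,915,788 required, 13,917,150 in favor — approved.
Class II: a majority of 4280556 is 2140279; 2,140,279 required, 2,141,100 in favor — approved.

Approved — every class gave the required vote.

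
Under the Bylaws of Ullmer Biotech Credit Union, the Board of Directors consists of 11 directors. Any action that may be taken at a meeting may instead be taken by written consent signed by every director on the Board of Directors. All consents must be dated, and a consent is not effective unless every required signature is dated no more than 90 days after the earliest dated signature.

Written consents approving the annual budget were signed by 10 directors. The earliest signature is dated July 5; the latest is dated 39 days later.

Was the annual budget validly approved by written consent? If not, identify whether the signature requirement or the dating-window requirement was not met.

Not effective — insufficient signatures.

Signatures required: every one of 11 — unanimous means all 11, so 11 needed; 10 signed. Insufficient.
Dating window: the latest signature is 39 days after the earliest; the limit is 90 days. Within the window.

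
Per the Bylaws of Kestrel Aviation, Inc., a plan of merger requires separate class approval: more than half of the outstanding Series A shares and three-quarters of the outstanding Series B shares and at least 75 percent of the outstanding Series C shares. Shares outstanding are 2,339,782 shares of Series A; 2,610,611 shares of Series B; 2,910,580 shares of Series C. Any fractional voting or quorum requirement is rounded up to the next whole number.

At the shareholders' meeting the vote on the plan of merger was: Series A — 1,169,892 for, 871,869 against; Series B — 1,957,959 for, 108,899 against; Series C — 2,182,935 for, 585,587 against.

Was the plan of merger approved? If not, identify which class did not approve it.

Series A: a majority of 2339782 is 1169892; 1,169,892 required, 1,169,892 in favor — approved.
Series B: 3/4 of 2610611 = 1957958.25, rounded up to 1957959; 1,957,959 required, 1,957,959 in favor — approved.
Series C: 3/4 of 2910580 = 2182935; 2,182,935 required, 2,182,935 in favor — approved.

Approved — every class gave the required vote.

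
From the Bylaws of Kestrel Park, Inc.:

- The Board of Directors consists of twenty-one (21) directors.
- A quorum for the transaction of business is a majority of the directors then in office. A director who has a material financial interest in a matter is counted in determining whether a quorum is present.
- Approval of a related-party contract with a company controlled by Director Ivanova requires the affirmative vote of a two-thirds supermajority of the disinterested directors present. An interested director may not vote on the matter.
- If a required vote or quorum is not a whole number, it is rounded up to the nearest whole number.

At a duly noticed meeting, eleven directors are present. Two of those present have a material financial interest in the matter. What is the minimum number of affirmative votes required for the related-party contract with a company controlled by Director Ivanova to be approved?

The related-party contract with a company controlled by Director Ivanova requires two-thirds of the disinterested directors present (11 − 2 = 9).
2/3 of 9 = 6.

6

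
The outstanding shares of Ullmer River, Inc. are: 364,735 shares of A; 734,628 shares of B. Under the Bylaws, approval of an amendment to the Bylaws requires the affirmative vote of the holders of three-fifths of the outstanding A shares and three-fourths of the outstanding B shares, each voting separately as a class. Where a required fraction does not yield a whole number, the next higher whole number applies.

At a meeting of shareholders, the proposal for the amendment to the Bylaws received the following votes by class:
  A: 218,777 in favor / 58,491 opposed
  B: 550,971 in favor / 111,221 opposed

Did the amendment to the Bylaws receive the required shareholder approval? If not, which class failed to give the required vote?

Not approved — the A shares did not give the required vote.

A: 3/5 of 364735 = 218841; 218,841 required, 218,777 in favor — not approved.
B: 3/4 of 734628 = 550971; 550,971 required, 550,971 in favor — approved.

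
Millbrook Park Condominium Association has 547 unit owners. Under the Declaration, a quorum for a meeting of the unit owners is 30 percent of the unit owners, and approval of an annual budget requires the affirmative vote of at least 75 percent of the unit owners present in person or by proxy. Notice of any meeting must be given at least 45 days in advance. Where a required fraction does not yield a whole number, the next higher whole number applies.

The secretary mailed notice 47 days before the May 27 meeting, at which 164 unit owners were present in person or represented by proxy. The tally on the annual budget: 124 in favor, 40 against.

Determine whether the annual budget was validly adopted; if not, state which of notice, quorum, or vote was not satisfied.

Invalid — quorum requirement not satisfied.

Notice: 47 days given; 45 required. Satisfied.
Quorum: 30% of 547 = 164.10, rounded up to 165; 164 present. Not satisfied.
Vote: requires three-fourths of those present (164); 3/4 of 164 = 123, so 123 needed; 124 in favor. Satisfied.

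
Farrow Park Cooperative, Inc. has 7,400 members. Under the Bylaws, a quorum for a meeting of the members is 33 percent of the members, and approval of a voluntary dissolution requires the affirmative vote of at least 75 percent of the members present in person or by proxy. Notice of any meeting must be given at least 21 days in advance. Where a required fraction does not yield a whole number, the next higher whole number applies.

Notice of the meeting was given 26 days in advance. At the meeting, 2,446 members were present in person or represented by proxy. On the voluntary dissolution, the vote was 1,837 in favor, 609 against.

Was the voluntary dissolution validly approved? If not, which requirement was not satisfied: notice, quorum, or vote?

Notice: 26 days given; 21 required. Satisfied.
Quorum: 33% of 7,400 = 2,442; 2,446 present. Satisfied.
Vote: requires three-fourths of those present (2,446); 3/4 of 2446 = 1834.50, rounded up to 1835, so 1,835 needed; 1,837 in favor. Satisfied.

Valid — all requirements satisfied.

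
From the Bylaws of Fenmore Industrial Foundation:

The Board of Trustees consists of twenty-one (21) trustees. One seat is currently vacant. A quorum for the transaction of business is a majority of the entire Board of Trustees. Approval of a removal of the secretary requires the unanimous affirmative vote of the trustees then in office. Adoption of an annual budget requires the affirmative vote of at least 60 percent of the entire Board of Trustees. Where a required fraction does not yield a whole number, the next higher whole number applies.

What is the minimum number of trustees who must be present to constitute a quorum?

11

A majority of 21 is 11.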